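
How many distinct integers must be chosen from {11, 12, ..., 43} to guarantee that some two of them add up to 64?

Group the elements by complementary pair {x, 64−x}: {21,43}, {22,42}, {23,41}, …, giving 11 two-element pairs, the single value 32 (it cannot pair with itself since the integers are distinct), and 10 integers whose partner 64−x falls outside [11,43].
Pigeonhole: treating each of those 22 groups as a pigeonhole, one can pick one integer per group — 22 integers — with no two summing to 64.
The 23rd integer lands in an occupied pair, forcing a sum of 64.

23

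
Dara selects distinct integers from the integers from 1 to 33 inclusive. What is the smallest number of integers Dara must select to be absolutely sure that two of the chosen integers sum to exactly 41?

21

A set avoiding the sum 41 can contain at most one of each pair {x, 41−x}, plus the 7 elements whose complement lies outside the range.
The integers 1, …, 20 (20 of them) are such a set: any two sum to at least 1+2 = 3 and at most 19+20 = 39 < 41.
By the pigeonhole principle, any 21st integer completes one of the 13 pairs, so 21 choices force a sum of 41.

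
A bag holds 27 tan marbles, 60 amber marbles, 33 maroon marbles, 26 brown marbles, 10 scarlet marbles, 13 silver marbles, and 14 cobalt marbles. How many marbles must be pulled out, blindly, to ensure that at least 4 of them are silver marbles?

In the worst case for collecting silver marbles, every non-silver marble comes out first.
There are 27 + 60 + 33 + 26 + 10 + 14 = 170 non-silver marbles altogether.
After those, each further marble must be silver, so 170 + 4 = 174 draws guarantee 4 silver marbles.

174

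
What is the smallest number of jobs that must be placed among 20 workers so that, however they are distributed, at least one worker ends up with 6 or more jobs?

101

With 100 jobs one could put exactly 5 in each of the 20 workers, and no worker would reach 6.
One more job must land in a worker that already has 5, giving it 6.
So 20 × 5 + 1 = 101 jobs are required.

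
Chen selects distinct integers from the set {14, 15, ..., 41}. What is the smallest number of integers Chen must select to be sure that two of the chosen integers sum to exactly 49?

18

A set avoiding the sum 49 can contain at most one of each pair {x, 49−x}, plus the 6 elements whose complement lies outside the range.
The integers 25, …, 41 (17 of them) are such a set: any two sum to at least 25+26 = 51 > 49.
By the pigeonhole principle, any 18th integer completes one of the 11 pairs, so 18 choices force a sum of 49.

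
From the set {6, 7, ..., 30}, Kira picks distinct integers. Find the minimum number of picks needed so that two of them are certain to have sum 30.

17

Two chosen integers sum to 30 exactly when both halves of some pair {x, 30−x} with 6 ≤ x ≤ 30−x ≤ 24 are chosen — 9 such pairs.
The remaining 7 elements (those with no distinct partner in range) can never complete a 30-sum, so the worst case takes all of them and one from each pair: 7 + 9 = 16.
Pigeonhole: the 17th integer has to be the second member of some pair, so 16 + 1 = 17.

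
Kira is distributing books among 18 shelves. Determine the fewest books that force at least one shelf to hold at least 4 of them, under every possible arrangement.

With 54 books one could put exactly 3 in each of the 18 shelves, and no shelf would reach 4.
One more book must land in a shelf that already has 3, giving it 4.
So 18 × 3 + 1 = 55 books are required.

55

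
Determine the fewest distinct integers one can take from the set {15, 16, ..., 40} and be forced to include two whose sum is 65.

19

A set avoiding the sum 65 can contain at most one of each pair {x, 65−x}, plus the 10 elements whose complement lies outside the range.
The integers 15, …, 32 (18 of them) are such a set: any two sum to at least 15+16 = 31 and at most 31+32 = 63 < 65.
By pigeonhole, any 19th integer completes one of the 8 pairs, so 19 choices force a sum of 65.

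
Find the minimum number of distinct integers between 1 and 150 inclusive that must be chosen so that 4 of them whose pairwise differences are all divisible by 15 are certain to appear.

Integers whose pairwise differences are multiples of 15 are exactly those sharing a remainder mod 15. By pigeonhole, the 15 residue classes mod 15 are the pigeonholes.
With 45 integers one could put 3 in each residue class and have no class reach 4.
The 46th integer pushes some class to 4, so 15·3 + 1 = 46.

46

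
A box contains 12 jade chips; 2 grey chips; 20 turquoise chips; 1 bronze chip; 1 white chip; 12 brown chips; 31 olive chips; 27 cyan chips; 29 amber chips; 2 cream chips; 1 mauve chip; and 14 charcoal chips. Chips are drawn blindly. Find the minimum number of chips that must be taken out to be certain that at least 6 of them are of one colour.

By pigeonhole, the 12 colours are the holes; the chips drawn are the pigeons.
To avoid 6 of any one colour, the worst case takes at most 5 of each colour, or every chip of a colour that has fewer than 5.
That gives 5 + 2 + 5 + 1 + 1 + 5 + 5 + 5 + 5 + 2 + 1 + 5 = 42 chips with no colour reaching 6.
The next chip forces some colour to 6, so 42 + 1 = 43.

43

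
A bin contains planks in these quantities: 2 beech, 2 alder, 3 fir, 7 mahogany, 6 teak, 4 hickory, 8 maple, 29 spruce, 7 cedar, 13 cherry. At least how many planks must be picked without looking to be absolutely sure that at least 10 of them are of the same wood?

By pigeonhole, put each drawn plank into a box by wood. The largest draw with every box below 10 takes min(count, 9) from each wood; woods with fewer than 9 contribute all they have.
Σ min(cᵢ, 9) = 2 + 2 + 3 + 7 + 6 + 4 + 8 + 9 + 7 + 9 = 57.
Draw number 57 + 1 = 58 must push one box to 10.

58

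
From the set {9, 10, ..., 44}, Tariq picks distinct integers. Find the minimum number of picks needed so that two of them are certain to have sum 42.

25

A set avoiding the sum 42 can contain at most one of each pair {x, 42−x}, plus the 12 elements whose complement lies outside the range or equal to its own complement.
The integers 21, …, 44 (24 of them) are such a set: any two sum to at least 21+22 = 43 > 42.
Any 25th integer completes one of the 12 pairs, so 25 choices force a sum of 42.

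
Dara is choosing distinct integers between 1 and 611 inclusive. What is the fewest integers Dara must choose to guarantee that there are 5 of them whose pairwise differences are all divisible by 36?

145

Integers whose pairwise differences are multiples of 36 are exactly those sharing a remainder mod 36. Pigeonhole: the 36 residue classes mod 36 are the pigeonholes.
With 144 integers one could put 4 in each residue class and have no class reach 5.
The 145th integer pushes some class to 5, so 36·4 + 1 = 145.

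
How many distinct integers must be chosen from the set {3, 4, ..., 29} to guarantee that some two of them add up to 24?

19

Two chosen integers sum to 24 exactly when both halves of some pair {x, 24−x} with 3 ≤ x ≤ 24−x ≤ 21 are chosen — 9 such pairs.
The remaining 9 elements (those with no distinct partner in range) can never complete a 24-sum, so the worst case takes all of them and one from each pair: 9 + 9 = 18.
By pigeonhole, the 19th integer has to be the second member of some pair, so 18 + 1 = 19.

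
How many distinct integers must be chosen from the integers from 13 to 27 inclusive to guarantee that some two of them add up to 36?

A set avoiding the sum 36 can contain at most one of each pair {x, 36−x}, plus the 5 elements whose complement lies outside the range or equal to its own complement.
The integers 18, …, 27 (10 of them) are such a set: any two sum to at least 18+19 = 37 > 36.
By the pigeonhole principle, any 11th integer completes one of the 5 pairs, so 11 choices force a sum of 36.

11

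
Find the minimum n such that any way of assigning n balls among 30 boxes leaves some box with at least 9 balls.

With 240 balls one could put exactly 8 in each of the 30 boxes, and no box would reach 9.
By pigeonhole, one more ball must land in a box that already has 8, giving it 9.
So 30 × 8 + 1 = 241 balls are required.

241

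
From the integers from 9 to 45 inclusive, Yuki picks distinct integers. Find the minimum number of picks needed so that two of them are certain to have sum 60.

Group the elements by complementary pair {x, 60−x}: {15,45}, {16,44}, {17,43}, …, giving 15 two-element pairs, the single value 30 (it cannot pair with itself since the integers are distinct), and 6 integers whose partner 60−x falls outside [9,45].
By pigeonhole, treating each of those 22 groups as a pigeonhole, one can pick one integer per group — 22 integers — with no two summing to 60.
The 23rd integer lands in an occupied pair, forcing a sum of 60.

23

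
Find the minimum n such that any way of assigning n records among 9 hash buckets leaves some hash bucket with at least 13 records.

With 108 records one could put exactly 12 in each of the 9 hash buckets, and no hash bucket would reach 13.
One more record must land in a hash bucket that already has 12, giving it 13.
So 9 × 12 + 1 = 109 records are required.

109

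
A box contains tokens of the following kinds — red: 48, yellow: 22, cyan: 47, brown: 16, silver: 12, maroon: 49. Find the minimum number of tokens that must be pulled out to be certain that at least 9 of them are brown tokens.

In the worst case for collecting brown tokens, every non-brown token comes out first.
There are 48 + 22 + 47 + 12 + 49 = 178 non-brown tokens altogether.
After those, each further token must be brown, so 178 + 9 = 187 draws guarantee 9 brown tokens.

187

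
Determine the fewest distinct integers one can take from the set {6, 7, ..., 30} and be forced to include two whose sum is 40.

16

A set avoiding the sum 40 can contain at most one of each pair {x, 40−x}, plus the 5 elements whose complement lies outside the range or equal to its own complement.
The integers 6, …, 20 (15 of them) are such a set: any two sum to at least 6+7 = 13 and at most 19+20 = 39 < 40.
Pigeonhole: any 16th integer completes one of the 10 pairs, so 16 choices force a sum of 40.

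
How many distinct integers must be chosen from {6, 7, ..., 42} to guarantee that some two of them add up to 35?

Two chosen integers sum to 35 exactly when both halves of some pair {x, 35−x} with 6 ≤ x ≤ 35−x ≤ 29 are chosen — 12 such pairs.
The remaining 13 elements (those with no distinct partner in range) can never complete a 35-sum, so the worst case takes all of them and one from each pair: 13 + 12 = 25.
The 26th integer has to be the second member of some pair, so 25 + 1 = 26.

26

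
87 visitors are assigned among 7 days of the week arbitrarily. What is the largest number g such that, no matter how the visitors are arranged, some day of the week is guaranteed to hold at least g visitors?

13

By the pigeonhole principle, the 7 days of the week are the holes and the 87 visitors are the pigeons.
If every day of the week held at most 12 visitors, the total would be at most 7 × 12 = 84, which is less than 87.
So some day of the week holds at least ⌈87/7⌉ = 13 visitors.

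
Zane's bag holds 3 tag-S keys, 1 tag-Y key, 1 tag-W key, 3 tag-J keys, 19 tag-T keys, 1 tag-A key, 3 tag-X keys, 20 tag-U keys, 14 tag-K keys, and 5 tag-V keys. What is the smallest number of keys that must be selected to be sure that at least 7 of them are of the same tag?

36

An adversary could hand out at most 6 keys per tag (7 tags run out sooner): 3 + 1 + 1 + 3 + 6 + 1 + 3 + 6 + 6 + 5 = 35 keys and still no tag has 7.
One more key lands in a tag already at 6, so 36 draws are enough and 35 are not.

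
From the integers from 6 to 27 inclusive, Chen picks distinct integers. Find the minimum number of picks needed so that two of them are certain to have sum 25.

Two chosen integers sum to 25 exactly when both halves of some pair {x, 25−x} with 6 ≤ x ≤ 25−x ≤ 19 are chosen — 7 such pairs.
The remaining 8 elements (those with no distinct partner in range) can never complete a 25-sum, so the worst case takes all of them and one from each pair: 8 + 7 = 15.
The 16th integer has to be the second member of some pair, so 15 + 1 = 16.

16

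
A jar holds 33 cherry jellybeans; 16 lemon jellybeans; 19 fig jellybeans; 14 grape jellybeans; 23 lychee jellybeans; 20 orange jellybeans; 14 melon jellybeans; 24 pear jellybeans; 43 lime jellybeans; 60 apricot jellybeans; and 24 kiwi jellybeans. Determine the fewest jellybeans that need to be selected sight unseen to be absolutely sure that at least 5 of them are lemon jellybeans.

In the worst case for collecting lemon jellybeans, every non-lemon jellybean comes out first.
There are 33 + 19 + 14 + 23 + 20 + 14 + 24 + 43 + 60 + 24 = 274 non-lemon jellybeans altogether.
After those, each further jellybean must be lemon, so 274 + 5 = 279 draws guarantee 5 lemon jellybeans.

279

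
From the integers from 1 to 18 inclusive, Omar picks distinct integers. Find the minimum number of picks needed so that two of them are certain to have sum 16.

Group the elements by complementary pair {x, 16−x}: {1,15}, {2,14}, {3,13}, …, giving 7 two-element pairs, the single value 8 (it cannot pair with itself since the integers are distinct), and 3 integers whose partner 16−x falls outside [1,18].
Treating each of those 11 groups as a pigeonhole, one can pick one integer per group — 11 integers — with no two summing to 16.
The 12th integer lands in an occupied pair, forcing a sum of 16.

12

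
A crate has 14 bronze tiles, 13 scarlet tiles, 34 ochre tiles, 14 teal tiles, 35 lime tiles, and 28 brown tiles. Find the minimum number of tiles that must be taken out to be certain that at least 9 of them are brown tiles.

In the worst case for collecting brown tiles, every non-brown tile comes out first.
There are 14 + 13 + 34 + 14 + 35 = 110 non-brown tiles altogether.
After those, each further tile must be brown, so 110 + 9 = 119 draws guarantee 9 brown tiles.

119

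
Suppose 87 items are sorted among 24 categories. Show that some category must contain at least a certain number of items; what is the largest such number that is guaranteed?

4

The 24 categories are the holes and the 87 items are the pigeons.
If every category held at most 3 items, the total would be at most 24 × 3 = 72, which is less than 87.
So some category holds at least ⌈87/24⌉ = 4 items.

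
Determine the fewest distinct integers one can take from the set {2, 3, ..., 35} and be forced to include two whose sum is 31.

Two chosen integers sum to 31 exactly when both halves of some pair {x, 31−x} with 2 ≤ x ≤ 31−x ≤ 29 are chosen — 14 such pairs.
The remaining 6 elements (those with no distinct partner in range) can never complete a 31-sum, so the worst case takes all of them and one from each pair: 6 + 14 = 20.
Pigeonhole: the 21st integer has to be the second member of some pair, so 20 + 1 = 21.

21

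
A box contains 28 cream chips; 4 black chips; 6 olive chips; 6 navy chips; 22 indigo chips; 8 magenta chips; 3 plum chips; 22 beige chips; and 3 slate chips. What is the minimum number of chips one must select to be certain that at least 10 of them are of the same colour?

58

An adversary could hand out at most 9 chips per colour (6 colours run out sooner): 9 + 4 + 6 + 6 + 9 + 8 + 3 + 9 + 3 = 57 chips and still no colour has 10.
By pigeonhole, one more chip lands in a colour already at 9, so 58 draws are enough and 57 are not.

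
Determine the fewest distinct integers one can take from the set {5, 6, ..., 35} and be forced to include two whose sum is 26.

Group the elements by complementary pair {x, 26−x}: {5,21}, {6,20}, {7,19}, …, giving 8 two-element pairs, the single value 13 (it cannot pair with itself since the integers are distinct), and 14 integers whose partner 26−x falls outside [5,35].
Treating each of those 23 groups as a pigeonhole, one can pick one integer per group — 23 integers — with no two summing to 26.
The 24th integer lands in an occupied pair, forcing a sum of 26.

24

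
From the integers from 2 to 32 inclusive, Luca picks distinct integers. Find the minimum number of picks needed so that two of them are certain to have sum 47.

23

Two chosen integers sum to 47 exactly when both halves of some pair {x, 47−x} with 15 ≤ x ≤ 47−x ≤ 32 are chosen — 9 such pairs.
The remaining 13 elements (those with no distinct partner in range) can never complete a 47-sum, so the worst case takes all of them and one from each pair: 13 + 9 = 22.
By the pigeonhole principle, the 23rd integer has to be the second member of some pair, so 22 + 1 = 23.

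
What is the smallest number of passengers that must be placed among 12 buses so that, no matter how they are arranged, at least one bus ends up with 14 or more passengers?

157

With 156 passengers one could put exactly 13 in each of the 12 buses, and no bus would reach 14.
Pigeonhole: one more passenger must land in a bus that already has 13, giving it 14.
So 12 × 13 + 1 = 157 passengers are required.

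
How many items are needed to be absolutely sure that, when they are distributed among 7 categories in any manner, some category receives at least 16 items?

With 105 items one could put exactly 15 in each of the 7 categories, and no category would reach 16.
By the pigeonhole principle, one more item must land in a category that already has 15, giving it 16.
So 7 × 15 + 1 = 106 items are required.

106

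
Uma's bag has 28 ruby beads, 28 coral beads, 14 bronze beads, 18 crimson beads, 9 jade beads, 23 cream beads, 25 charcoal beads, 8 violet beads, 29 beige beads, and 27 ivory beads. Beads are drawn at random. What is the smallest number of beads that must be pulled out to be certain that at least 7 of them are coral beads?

188

In the worst case for collecting coral beads, every non-coral bead comes out first.
There are 28 + 14 + 18 + 9 + 23 + 25 + 8 + 29 + 27 = 181 non-coral beads altogether.
After those, each further bead must be coral, so 181 + 7 = 188 draws guarantee 7 coral beads.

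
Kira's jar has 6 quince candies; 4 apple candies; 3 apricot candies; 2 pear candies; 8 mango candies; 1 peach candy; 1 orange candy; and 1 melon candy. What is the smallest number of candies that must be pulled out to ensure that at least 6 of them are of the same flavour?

23

By pigeonhole, the 8 flavours are the holes; the candies drawn are the pigeons.
To avoid 6 of any one flavour, the worst case takes at most 5 of each flavour, or every candy of a flavour that has fewer than 5.
That gives 5 + 4 + 3 + 2 + 5 + 1 + 1 + 1 = 22 candies with no flavour reaching 6.
The next candy forces some flavour to 6, so 22 + 1 = 23.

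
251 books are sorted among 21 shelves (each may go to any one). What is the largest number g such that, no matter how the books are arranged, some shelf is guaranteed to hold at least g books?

12

The 21 shelves are the holes and the 251 books are the pigeons.
If every shelf held at most 11 books, the total would be at most 21 × 11 = 231, which is less than 251.
So some shelf holds at least ⌈251/21⌉ = 12 books.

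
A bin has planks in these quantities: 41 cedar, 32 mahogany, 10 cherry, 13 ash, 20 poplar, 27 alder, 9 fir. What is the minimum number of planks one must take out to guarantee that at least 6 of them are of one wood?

An adversary could hand out at most 5 planks per wood: 5 + 5 + 5 + 5 + 5 + 5 + 5 = 35 planks and still no wood has 6.
One more plank lands in a wood already at 5, so 36 draws are enough and 35 are not.

36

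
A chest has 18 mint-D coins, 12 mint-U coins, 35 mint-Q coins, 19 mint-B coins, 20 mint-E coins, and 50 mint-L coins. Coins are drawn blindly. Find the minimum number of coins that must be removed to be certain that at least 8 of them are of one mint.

By pigeonhole, put each drawn coin into a box by mint. The largest draw with every box below 8 takes min(count, 7) from each mint.
Σ min(cᵢ, 7) = 7 + 7 + 7 + 7 + 7 + 7 = 42.
Draw number 42 + 1 = 43 must push one box to 8.

43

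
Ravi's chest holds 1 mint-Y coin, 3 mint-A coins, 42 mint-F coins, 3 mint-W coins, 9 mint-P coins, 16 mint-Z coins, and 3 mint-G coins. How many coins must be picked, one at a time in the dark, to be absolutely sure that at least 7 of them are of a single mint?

By the pigeonhole principle, put each drawn coin into a box by mint. The largest draw with every box below 7 takes min(count, 6) from each mint; mints with fewer than 6 contribute all they have.
Σ min(cᵢ, 6) = 1 + 3 + 6 + 3 + 6 + 6 + 3 = 28.
Draw number 28 + 1 = 29 must push one box to 7.

29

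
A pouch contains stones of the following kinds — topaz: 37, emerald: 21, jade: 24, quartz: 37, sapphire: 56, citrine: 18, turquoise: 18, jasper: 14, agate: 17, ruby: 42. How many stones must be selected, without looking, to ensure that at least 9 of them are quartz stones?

In the worst case for collecting quartz stones, every non-quartz stone comes out first.
There are 37 + 21 + 24 + 56 + 18 + 18 + 14 + 17 + 42 = 247 non-quartz stones altogether.
After those, each further stone must be quartz, so 247 + 9 = 256 draws guarantee 9 quartz stones.

256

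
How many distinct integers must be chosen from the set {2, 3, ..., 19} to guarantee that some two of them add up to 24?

Two chosen integers sum to 24 exactly when both halves of some pair {x, 24−x} with 5 ≤ x ≤ 24−x ≤ 19 are chosen — 7 such pairs.
The remaining 4 elements (those with no distinct partner in range) can never complete a 24-sum, so the worst case takes all of them and one from each pair: 4 + 7 = 11.
By pigeonhole, the 12th integer has to be the second member of some pair, so 11 + 1 = 12.

12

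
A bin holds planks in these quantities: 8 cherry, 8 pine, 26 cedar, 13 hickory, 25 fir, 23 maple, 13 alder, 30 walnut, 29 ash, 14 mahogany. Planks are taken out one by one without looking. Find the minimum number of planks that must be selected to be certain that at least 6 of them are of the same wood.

An adversary could hand out at most 5 planks per wood: 5 + 5 + 5 + 5 + 5 + 5 + 5 + 5 + 5 + 5 = 50 planks and still no wood has 6.
Pigeonhole: one more plank lands in a wood already at 5, so 51 draws are enough and 50 are not.

51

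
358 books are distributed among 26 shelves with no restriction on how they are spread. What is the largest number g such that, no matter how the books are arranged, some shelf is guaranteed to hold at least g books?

14

The 26 shelves are the holes and the 358 books are the pigeons.
If every shelf held at most 13 books, the total would be at most 26 × 13 = 338, which is less than 358.
So some shelf holds at least ⌈358/26⌉ = 14 books.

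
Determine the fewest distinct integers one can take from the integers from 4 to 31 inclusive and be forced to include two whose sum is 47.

Group the elements by complementary pair {x, 47−x}: {16,31}, {17,30}, {18,29}, …, giving 8 two-element pairs and 12 integers whose partner 47−x falls outside [4,31].
Treating each of those 20 groups as a pigeonhole, one can pick one integer per group — 20 integers — with no two summing to 47.
The 21st integer lands in an occupied pair, forcing a sum of 47.

21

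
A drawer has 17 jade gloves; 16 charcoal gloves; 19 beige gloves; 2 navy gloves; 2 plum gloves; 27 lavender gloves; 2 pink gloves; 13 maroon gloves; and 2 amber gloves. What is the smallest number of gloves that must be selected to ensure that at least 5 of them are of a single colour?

29

By pigeonhole, the 9 colours are the holes; the gloves drawn are the pigeons.
To avoid 5 of any one colour, the worst case takes at most 4 of each colour, or every glove of a colour that has fewer than 4.
That gives 4 + 4 + 4 + 2 + 2 + 4 + 2 + 4 + 2 = 28 gloves with no colour reaching 5.
The next glove forces some colour to 5, so 28 + 1 = 29.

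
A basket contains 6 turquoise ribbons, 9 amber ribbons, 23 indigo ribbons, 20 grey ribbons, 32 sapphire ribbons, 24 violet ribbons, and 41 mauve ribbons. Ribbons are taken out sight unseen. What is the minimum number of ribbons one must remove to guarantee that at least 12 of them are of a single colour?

71

By the pigeonhole principle, put each drawn ribbon into a box by colour. The largest draw with every box below 12 takes min(count, 11) from each colour; colours with fewer than 11 contribute all they have.
Σ min(cᵢ, 11) = 6 + 9 + 11 + 11 + 11 + 11 + 11 = 70.
Draw number 70 + 1 = 71 must push one box to 12.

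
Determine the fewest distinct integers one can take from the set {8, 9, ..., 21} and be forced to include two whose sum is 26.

A set avoiding the sum 26 can contain at most one of each pair {x, 26−x}, plus the 4 elements whose complement lies outside the range or equal to its own complement.
The integers 13, …, 21 (9 of them) are such a set: any two sum to at least 13+14 = 27 > 26.
Any 10th integer completes one of the 5 pairs, so 10 choices force a sum of 26.

10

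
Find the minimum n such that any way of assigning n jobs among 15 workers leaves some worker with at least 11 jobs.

151

With 150 jobs one could put exactly 10 in each of the 15 workers, and no worker would reach 11.
One more job must land in a worker that already has 10, giving it 11.
So 15 × 10 + 1 = 151 jobs are required.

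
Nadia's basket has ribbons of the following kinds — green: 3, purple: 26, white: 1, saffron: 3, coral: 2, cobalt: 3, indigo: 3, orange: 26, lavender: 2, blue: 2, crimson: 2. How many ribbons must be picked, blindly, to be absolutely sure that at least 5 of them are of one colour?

30

The 11 colours are the holes; the ribbons drawn are the pigeons.
To avoid 5 of any one colour, the worst case takes at most 4 of each colour, or every ribbon of a colour that has fewer than 4.
That gives 3 + 4 + 1 + 3 + 2 + 3 + 3 + 4 + 2 + 2 + 2 = 29 ribbons with no colour reaching 5.
The next ribbon forces some colour to 5, so 29 + 1 = 30.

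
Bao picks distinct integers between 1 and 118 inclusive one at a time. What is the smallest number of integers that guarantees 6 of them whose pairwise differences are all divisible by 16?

Integers whose pairwise differences are multiples of 16 are exactly those sharing a remainder mod 16. Pigeonhole: the 16 residue classes mod 16 are the pigeonholes.
With 80 integers one could put 5 in each residue class and have no class reach 6.
The 81st integer pushes some class to 6, so 16·5 + 1 = 81.

81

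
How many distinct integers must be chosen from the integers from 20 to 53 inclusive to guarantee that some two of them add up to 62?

Group the elements by complementary pair {x, 62−x}: {20,42}, {21,41}, {22,40}, …, giving 11 two-element pairs, the single value 31 (it cannot pair with itself since the integers are distinct), and 11 integers whose partner 62−x falls outside [20,53].
By the pigeonhole principle, treating each of those 23 groups as a pigeonhole, one can pick one integer per group — 23 integers — with no two summing to 62.
The 24th integer lands in an occupied pair, forcing a sum of 62.

24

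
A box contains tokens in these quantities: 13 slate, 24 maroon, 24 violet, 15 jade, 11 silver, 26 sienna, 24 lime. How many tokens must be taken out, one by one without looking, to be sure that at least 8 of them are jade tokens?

In the worst case for collecting jade tokens, every non-jade token comes out first.
There are 13 + 24 + 24 + 11 + 26 + 24 = 122 non-jade tokens altogether.
After those, each further token must be jade, so 122 + 8 = 130 draws guarantee 8 jade tokens.

130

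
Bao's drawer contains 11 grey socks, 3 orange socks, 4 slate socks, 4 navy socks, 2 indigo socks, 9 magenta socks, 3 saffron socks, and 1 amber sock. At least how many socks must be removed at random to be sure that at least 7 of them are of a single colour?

An adversary could hand out at most 6 socks per colour (6 colours run out sooner): 6 + 3 + 4 + 4 + 2 + 6 + 3 + 1 = 29 socks and still no colour has 7.
One more sock lands in a colour already at 6, so 30 draws are enough and 29 are not.

30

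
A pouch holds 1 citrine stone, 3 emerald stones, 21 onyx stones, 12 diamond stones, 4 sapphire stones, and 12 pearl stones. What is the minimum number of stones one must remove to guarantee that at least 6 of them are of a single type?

By the pigeonhole principle, the 6 types are the holes; the stones drawn are the pigeons.
To avoid 6 of any one type, the worst case takes at most 5 of each type, or every stone of a type that has fewer than 5.
That gives 1 + 3 + 5 + 5 + 4 + 5 = 23 stones with no type reaching 6.
The next stone forces some type to 6, so 23 + 1 = 24.

24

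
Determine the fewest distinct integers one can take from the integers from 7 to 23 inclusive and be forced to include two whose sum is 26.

A set avoiding the sum 26 can contain at most one of each pair {x, 26−x}, plus the 5 elements whose complement lies outside the range or equal to its own complement.
The integers 13, …, 23 (11 of them) are such a set: any two sum to at least 13+14 = 27 > 26.
By pigeonhole, any 12th integer completes one of the 6 pairs, so 12 choices force a sum of 26.

12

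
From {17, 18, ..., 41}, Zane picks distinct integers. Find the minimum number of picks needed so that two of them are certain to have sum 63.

16

Group the elements by complementary pair {x, 63−x}: {22,41}, {23,40}, {24,39}, …, giving 10 two-element pairs and 5 integers whose partner 63−x falls outside [17,41].
Treating each of those 15 groups as a pigeonhole, one can pick one integer per group — 15 integers — with no two summing to 63.
The 16th integer lands in an occupied pair, forcing a sum of 63.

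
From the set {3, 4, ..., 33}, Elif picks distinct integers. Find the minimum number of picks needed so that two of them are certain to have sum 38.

Group the elements by complementary pair {x, 38−x}: {5,33}, {6,32}, {7,31}, …, giving 14 two-element pairs; the single value 19 (it cannot pair with itself since the integers are distinct); and 2 integers whose partner 38−x falls outside [3,33].
Treating each of those 17 groups as a pigeonhole, one can pick one integer per group — 17 integers — with no two summing to 38.
The 18th integer lands in an occupied pair, forcing a sum of 38.

18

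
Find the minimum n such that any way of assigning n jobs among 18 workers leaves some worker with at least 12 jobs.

199

With 198 jobs one could put exactly 11 in each of the 18 workers, and no worker would reach 12.
One more job must land in a worker that already has 11, giving it 12.
So 18 × 11 + 1 = 199 jobs are required.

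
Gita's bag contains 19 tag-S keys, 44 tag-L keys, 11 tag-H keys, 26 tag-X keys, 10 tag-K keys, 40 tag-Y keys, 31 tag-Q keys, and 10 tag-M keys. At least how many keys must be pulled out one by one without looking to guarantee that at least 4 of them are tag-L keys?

151

In the worst case for collecting tag-L keys, every non-tag-L key comes out first.
There are 19 + 11 + 26 + 10 + 40 + 31 + 10 = 147 non-tag-L keys altogether.
After those, each further key must be tag-L, so 147 + 4 = 151 draws guarantee 4 tag-L keys.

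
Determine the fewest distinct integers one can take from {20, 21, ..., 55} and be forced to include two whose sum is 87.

A set avoiding the sum 87 can contain at most one of each pair {x, 87−x}, plus the 12 elements whose complement lies outside the range.
The integers 20, …, 43 (24 of them) are such a set: any two sum to at least 20+21 = 41 and at most 42+43 = 85 < 87.
By pigeonhole, any 25th integer completes one of the 12 pairs, so 25 choices force a sum of 87.

25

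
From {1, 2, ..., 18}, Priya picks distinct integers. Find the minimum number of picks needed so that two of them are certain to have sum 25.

13

Group the elements by complementary pair {x, 25−x}: {7,18}, {8,17}, {9,16}, …, giving 6 two-element pairs and 6 integers whose partner 25−x falls outside [1,18].
Pigeonhole: treating each of those 12 groups as a pigeonhole, one can pick one integer per group — 12 integers — with no two summing to 25.
The 13th integer lands in an occupied pair, forcing a sum of 25.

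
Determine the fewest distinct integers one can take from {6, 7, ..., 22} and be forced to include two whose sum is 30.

11

Group the elements by complementary pair {x, 30−x}: {8,22}, {9,21}, {10,20}, …, giving 7 two-element pairs, the single value 15 (it cannot pair with itself since the integers are distinct), and 2 integers whose partner 30−x falls outside [6,22].
Treating each of those 10 groups as a pigeonhole, one can pick one integer per group — 10 integers — with no two summing to 30.
The 11th integer lands in an occupied pair, forcing a sum of 30.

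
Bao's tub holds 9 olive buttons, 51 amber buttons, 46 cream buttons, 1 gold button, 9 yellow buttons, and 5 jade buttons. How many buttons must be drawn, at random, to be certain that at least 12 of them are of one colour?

An adversary could hand out at most 11 buttons per colour (4 colours run out sooner): 9 + 11 + 11 + 1 + 9 + 5 = 46 buttons and still no colour has 12.
Pigeonhole: one more button lands in a colour already at 11, so 47 draws are enough and 46 are not.

47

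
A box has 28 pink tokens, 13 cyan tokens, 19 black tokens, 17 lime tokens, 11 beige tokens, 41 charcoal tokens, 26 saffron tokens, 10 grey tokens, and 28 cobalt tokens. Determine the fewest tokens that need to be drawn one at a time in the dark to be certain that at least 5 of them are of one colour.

Put each drawn token into a box by colour. The largest draw with every box below 5 takes min(count, 4) from each colour.
Σ min(cᵢ, 4) = 4 + 4 + 4 + 4 + 4 + 4 + 4 + 4 + 4 = 36.
Draw number 36 + 1 = 37 must push one box to 5.

37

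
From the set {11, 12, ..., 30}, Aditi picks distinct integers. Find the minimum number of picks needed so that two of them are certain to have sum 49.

Group the elements by complementary pair {x, 49−x}: {19,30}, {20,29}, {21,28}, …, giving 6 two-element pairs and 8 integers whose partner 49−x falls outside [11,30].
Treating each of those 14 groups as a pigeonhole, one can pick one integer per group — 14 integers — with no two summing to 49.
The 15th integer lands in an occupied pair, forcing a sum of 49.

15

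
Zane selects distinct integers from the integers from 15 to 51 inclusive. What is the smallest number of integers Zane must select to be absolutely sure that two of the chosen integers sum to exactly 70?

22

Group the elements by complementary pair {x, 70−x}: {19,51}, {20,50}, {21,49}, …, giving 16 two-element pairs; the single value 35 (it cannot pair with itself since the integers are distinct); and 4 integers whose partner 70−x falls outside [15,51].
Pigeonhole: treating each of those 21 groups as a pigeonhole, one can pick one integer per group — 21 integers — with no two summing to 70.
The 22nd integer lands in an occupied pair, forcing a sum of 70.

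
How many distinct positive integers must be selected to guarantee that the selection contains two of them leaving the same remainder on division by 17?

18

By pigeonhole, the 17 residue classes mod 17 are the pigeonholes.
With 17 integers one could put 1 in each residue class and have no class reach 2.
The 18th integer pushes some class to 2, so 17·1 + 1 = 18.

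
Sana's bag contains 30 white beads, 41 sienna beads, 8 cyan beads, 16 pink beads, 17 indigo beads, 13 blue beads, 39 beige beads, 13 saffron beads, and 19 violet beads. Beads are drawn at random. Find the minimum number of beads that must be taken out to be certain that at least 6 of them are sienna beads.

161

In the worst case for collecting sienna beads, every non-sienna bead comes out first.
There are 30 + 8 + 16 + 17 + 13 + 39 + 13 + 19 = 155 non-sienna beads altogether.
After those, each further bead must be sienna, so 155 + 6 = 161 draws guarantee 6 sienna beads.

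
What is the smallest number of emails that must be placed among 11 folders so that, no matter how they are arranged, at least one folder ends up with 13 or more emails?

With 132 emails one could put exactly 12 in each of the 11 folders, and no folder would reach 13.
One more email must land in a folder that already has 12, giving it 13.
So 11 × 12 + 1 = 133 emails are required.

133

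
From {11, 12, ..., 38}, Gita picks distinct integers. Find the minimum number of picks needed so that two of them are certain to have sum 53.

17

A set avoiding the sum 53 can contain at most one of each pair {x, 53−x}, plus the 4 elements whose complement lies outside the range.
The integers 11, …, 26 (16 of them) are such a set: any two sum to at least 11+12 = 23 and at most 25+26 = 51 < 53.
Any 17th integer completes one of the 12 pairs, so 17 choices force a sum of 53.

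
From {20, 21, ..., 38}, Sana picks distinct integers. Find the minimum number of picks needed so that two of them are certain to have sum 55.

Two chosen integers sum to 55 exactly when both halves of some pair {x, 55−x} with 20 ≤ x ≤ 55−x ≤ 35 are chosen — 8 such pairs.
The remaining 3 elements (those with no distinct partner in range) can never complete a 55-sum, so the worst case takes all of them and one from each pair: 3 + 8 = 11.
The 12th integer has to be the second member of some pair, so 11 + 1 = 12.

12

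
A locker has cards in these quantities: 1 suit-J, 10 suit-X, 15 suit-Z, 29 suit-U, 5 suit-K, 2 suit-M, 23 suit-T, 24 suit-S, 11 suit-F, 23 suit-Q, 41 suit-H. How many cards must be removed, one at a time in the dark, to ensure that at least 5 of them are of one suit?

By the pigeonhole principle, put each drawn card into a box by suit. The largest draw with every box below 5 takes min(count, 4) from each suit; suits with fewer than 4 contribute all they have.
Σ min(cᵢ, 4) = 1 + 4 + 4 + 4 + 4 + 2 + 4 + 4 + 4 + 4 + 4 = 39.
Draw number 39 + 1 = 40 must push one box to 5.

40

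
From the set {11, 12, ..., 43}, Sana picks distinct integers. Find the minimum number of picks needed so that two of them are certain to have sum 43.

Two chosen integers sum to 43 exactly when both halves of some pair {x, 43−x} with 11 ≤ x ≤ 43−x ≤ 32 are chosen — 11 such pairs.
The remaining 11 elements (those with no distinct partner in range) can never complete a 43-sum, so the worst case takes all of them and one from each pair: 11 + 11 = 22.
The 23rd integer has to be the second member of some pair, so 22 + 1 = 23.

23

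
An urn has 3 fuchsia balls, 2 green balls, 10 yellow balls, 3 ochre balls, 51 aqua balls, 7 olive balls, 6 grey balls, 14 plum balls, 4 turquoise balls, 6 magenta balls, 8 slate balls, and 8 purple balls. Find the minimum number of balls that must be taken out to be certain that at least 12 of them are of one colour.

The 12 colours are the holes; the balls drawn are the pigeons.
To avoid 12 of any one colour, the worst case takes at most 11 of each colour, or every ball of a colour that has fewer than 11.
That gives 3 + 2 + 10 + 3 + 11 + 7 + 6 + 11 + 4 + 6 + 8 + 8 = 79 balls with no colour reaching 12.
The next ball forces some colour to 12, so 79 + 1 = 80.

80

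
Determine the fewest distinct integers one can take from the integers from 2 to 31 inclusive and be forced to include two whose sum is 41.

Two chosen integers sum to 41 exactly when both halves of some pair {x, 41−x} with 10 ≤ x ≤ 41−x ≤ 31 are chosen — 11 such pairs.
The remaining 8 elements (those with no distinct partner in range) can never complete a 41-sum, so the worst case takes all of them and one from each pair: 8 + 11 = 19.
Pigeonhole: the 20th integer has to be the second member of some pair, so 19 + 1 = 20.

20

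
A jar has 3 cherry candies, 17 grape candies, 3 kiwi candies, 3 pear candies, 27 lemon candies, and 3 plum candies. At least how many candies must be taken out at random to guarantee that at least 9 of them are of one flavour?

Put each drawn candy into a box by flavour. The largest draw with every box below 9 takes min(count, 8) from each flavour; flavours with fewer than 8 contribute all they have.
Σ min(cᵢ, 8) = 3 + 8 + 3 + 3 + 8 + 3 = 28.
Draw number 28 + 1 = 29 must push one box to 9.

29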